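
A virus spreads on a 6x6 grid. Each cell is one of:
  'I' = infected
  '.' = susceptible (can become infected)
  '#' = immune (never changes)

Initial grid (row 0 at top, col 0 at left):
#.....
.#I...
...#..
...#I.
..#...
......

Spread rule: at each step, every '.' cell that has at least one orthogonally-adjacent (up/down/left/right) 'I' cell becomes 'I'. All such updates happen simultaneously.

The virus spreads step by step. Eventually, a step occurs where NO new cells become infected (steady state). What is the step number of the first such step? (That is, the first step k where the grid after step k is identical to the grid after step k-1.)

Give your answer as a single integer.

Step 0 (initial): 2 infected
Step 1: +6 new -> 8 infected
Step 2: +9 new -> 17 infected
Step 3: +6 new -> 23 infected
Step 4: +5 new -> 28 infected
Step 5: +2 new -> 30 infected
Step 6: +1 new -> 31 infected
Step 7: +0 new -> 31 infected

Answer: 7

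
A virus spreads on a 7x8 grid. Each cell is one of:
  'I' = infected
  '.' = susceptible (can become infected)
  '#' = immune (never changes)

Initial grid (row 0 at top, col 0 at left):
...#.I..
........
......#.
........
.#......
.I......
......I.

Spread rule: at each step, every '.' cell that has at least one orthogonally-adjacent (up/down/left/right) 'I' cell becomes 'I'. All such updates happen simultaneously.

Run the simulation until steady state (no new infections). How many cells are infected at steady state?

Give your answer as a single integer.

Step 0 (initial): 3 infected
Step 1: +9 new -> 12 infected
Step 2: +13 new -> 25 infected
Step 3: +12 new -> 37 infected
Step 4: +10 new -> 47 infected
Step 5: +4 new -> 51 infected
Step 6: +2 new -> 53 infected
Step 7: +0 new -> 53 infected

Answer: 53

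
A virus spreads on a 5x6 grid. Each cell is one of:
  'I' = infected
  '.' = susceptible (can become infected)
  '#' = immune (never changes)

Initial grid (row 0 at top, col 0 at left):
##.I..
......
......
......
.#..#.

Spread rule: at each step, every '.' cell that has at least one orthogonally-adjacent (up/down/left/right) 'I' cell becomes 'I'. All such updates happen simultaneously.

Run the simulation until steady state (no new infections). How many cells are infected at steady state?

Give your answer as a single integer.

Step 0 (initial): 1 infected
Step 1: +3 new -> 4 infected
Step 2: +4 new -> 8 infected
Step 3: +5 new -> 13 infected
Step 4: +6 new -> 19 infected
Step 5: +4 new -> 23 infected
Step 6: +2 new -> 25 infected
Step 7: +1 new -> 26 infected
Step 8: +0 new -> 26 infected

Answer: 26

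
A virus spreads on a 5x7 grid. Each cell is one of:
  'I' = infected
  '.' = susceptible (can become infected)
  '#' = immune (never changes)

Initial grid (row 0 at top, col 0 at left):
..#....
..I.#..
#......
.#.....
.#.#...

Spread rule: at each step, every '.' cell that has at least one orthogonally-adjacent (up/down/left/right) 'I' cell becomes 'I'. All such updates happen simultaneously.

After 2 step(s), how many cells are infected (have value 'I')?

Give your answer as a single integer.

Answer: 10

Derivation:
Step 0 (initial): 1 infected
Step 1: +3 new -> 4 infected
Step 2: +6 new -> 10 infected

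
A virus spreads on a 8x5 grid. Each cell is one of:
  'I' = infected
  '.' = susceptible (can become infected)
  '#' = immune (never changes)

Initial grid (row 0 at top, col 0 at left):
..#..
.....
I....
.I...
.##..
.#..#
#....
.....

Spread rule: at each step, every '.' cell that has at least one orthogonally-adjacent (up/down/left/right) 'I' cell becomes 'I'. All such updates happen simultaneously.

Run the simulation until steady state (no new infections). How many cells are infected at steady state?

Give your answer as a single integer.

Step 0 (initial): 2 infected
Step 1: +4 new -> 6 infected
Step 2: +5 new -> 11 infected
Step 3: +6 new -> 17 infected
Step 4: +4 new -> 21 infected
Step 5: +4 new -> 25 infected
Step 6: +4 new -> 29 infected
Step 7: +3 new -> 32 infected
Step 8: +1 new -> 33 infected
Step 9: +1 new -> 34 infected
Step 10: +0 new -> 34 infected

Answer: 34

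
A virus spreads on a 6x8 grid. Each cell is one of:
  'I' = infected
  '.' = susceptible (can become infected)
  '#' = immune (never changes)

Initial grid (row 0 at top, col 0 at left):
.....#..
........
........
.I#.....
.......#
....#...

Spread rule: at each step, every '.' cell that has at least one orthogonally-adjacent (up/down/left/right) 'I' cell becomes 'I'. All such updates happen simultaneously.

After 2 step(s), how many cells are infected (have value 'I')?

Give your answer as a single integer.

Step 0 (initial): 1 infected
Step 1: +3 new -> 4 infected
Step 2: +6 new -> 10 infected

Answer: 10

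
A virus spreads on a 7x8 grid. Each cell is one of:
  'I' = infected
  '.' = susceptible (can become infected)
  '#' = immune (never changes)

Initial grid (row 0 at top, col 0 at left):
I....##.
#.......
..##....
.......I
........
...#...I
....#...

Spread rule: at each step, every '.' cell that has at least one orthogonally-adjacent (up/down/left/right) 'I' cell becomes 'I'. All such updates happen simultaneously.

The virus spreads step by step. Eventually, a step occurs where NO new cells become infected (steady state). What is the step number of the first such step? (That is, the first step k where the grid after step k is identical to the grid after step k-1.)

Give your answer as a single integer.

Step 0 (initial): 3 infected
Step 1: +6 new -> 9 infected
Step 2: +8 new -> 17 infected
Step 3: +10 new -> 27 infected
Step 4: +8 new -> 35 infected
Step 5: +5 new -> 40 infected
Step 6: +3 new -> 43 infected
Step 7: +3 new -> 46 infected
Step 8: +2 new -> 48 infected
Step 9: +1 new -> 49 infected
Step 10: +0 new -> 49 infected

Answer: 10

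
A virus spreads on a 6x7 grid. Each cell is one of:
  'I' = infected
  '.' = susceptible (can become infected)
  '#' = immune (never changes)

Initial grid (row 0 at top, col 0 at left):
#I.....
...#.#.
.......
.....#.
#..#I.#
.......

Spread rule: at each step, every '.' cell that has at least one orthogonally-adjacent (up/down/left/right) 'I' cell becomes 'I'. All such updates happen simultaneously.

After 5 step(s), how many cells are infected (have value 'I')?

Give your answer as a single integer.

Step 0 (initial): 2 infected
Step 1: +5 new -> 7 infected
Step 2: +8 new -> 15 infected
Step 3: +10 new -> 25 infected
Step 4: +6 new -> 31 infected
Step 5: +4 new -> 35 infected

Answer: 35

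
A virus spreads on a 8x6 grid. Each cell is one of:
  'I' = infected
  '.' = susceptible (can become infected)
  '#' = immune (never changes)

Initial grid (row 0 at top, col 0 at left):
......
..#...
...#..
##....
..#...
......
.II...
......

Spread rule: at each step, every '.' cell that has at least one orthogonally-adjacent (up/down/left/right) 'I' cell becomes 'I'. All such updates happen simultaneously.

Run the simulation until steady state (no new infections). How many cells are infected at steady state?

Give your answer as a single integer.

Step 0 (initial): 2 infected
Step 1: +6 new -> 8 infected
Step 2: +6 new -> 14 infected
Step 3: +5 new -> 19 infected
Step 4: +4 new -> 23 infected
Step 5: +3 new -> 26 infected
Step 6: +3 new -> 29 infected
Step 7: +3 new -> 32 infected
Step 8: +5 new -> 37 infected
Step 9: +4 new -> 41 infected
Step 10: +2 new -> 43 infected
Step 11: +0 new -> 43 infected

Answer: 43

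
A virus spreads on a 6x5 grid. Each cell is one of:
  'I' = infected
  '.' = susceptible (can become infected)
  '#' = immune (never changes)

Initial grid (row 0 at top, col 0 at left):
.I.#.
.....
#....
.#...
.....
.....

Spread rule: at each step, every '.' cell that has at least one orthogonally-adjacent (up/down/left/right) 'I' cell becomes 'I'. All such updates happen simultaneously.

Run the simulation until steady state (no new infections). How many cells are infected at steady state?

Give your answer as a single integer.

Answer: 27

Derivation:
Step 0 (initial): 1 infected
Step 1: +3 new -> 4 infected
Step 2: +3 new -> 7 infected
Step 3: +2 new -> 9 infected
Step 4: +3 new -> 12 infected
Step 5: +4 new -> 16 infected
Step 6: +4 new -> 20 infected
Step 7: +4 new -> 24 infected
Step 8: +3 new -> 27 infected
Step 9: +0 new -> 27 infected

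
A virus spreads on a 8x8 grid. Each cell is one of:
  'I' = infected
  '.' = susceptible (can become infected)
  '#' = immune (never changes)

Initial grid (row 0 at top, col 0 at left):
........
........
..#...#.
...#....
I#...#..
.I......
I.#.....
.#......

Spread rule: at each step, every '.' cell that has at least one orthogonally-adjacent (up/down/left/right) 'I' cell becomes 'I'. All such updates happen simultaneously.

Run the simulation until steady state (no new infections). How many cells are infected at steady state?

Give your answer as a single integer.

Step 0 (initial): 3 infected
Step 1: +5 new -> 8 infected
Step 2: +4 new -> 12 infected
Step 3: +6 new -> 18 infected
Step 4: +6 new -> 24 infected
Step 5: +7 new -> 31 infected
Step 6: +8 new -> 39 infected
Step 7: +8 new -> 47 infected
Step 8: +4 new -> 51 infected
Step 9: +3 new -> 54 infected
Step 10: +2 new -> 56 infected
Step 11: +1 new -> 57 infected
Step 12: +0 new -> 57 infected

Answer: 57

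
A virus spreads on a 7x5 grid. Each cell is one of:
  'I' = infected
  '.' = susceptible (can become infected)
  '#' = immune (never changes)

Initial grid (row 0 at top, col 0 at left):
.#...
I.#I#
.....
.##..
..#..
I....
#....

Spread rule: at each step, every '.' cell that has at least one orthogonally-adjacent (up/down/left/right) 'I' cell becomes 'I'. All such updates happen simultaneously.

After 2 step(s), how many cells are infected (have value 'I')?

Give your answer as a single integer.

Step 0 (initial): 3 infected
Step 1: +7 new -> 10 infected
Step 2: +10 new -> 20 infected

Answer: 20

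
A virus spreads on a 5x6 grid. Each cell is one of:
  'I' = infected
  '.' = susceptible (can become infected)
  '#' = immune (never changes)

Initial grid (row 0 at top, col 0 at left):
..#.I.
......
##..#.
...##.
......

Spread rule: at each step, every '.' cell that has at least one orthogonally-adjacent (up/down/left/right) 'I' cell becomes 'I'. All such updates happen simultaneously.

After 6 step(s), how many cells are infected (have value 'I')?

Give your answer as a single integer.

Answer: 20

Derivation:
Step 0 (initial): 1 infected
Step 1: +3 new -> 4 infected
Step 2: +2 new -> 6 infected
Step 3: +3 new -> 9 infected
Step 4: +3 new -> 12 infected
Step 5: +4 new -> 16 infected
Step 6: +4 new -> 20 infected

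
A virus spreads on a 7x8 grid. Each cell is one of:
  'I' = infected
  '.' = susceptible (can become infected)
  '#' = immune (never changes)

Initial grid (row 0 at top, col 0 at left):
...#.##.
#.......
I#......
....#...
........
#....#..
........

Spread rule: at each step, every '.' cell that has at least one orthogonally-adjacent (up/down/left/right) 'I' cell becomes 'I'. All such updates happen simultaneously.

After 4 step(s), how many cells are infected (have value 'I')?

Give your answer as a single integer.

Step 0 (initial): 1 infected
Step 1: +1 new -> 2 infected
Step 2: +2 new -> 4 infected
Step 3: +2 new -> 6 infected
Step 4: +4 new -> 10 infected

Answer: 10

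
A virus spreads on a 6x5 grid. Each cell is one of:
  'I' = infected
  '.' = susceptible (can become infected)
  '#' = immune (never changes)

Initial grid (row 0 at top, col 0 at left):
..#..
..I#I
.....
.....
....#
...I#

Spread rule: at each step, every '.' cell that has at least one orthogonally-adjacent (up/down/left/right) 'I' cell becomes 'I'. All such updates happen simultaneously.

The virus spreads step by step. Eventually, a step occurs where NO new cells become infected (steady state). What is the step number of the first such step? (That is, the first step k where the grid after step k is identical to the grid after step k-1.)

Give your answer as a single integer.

Step 0 (initial): 3 infected
Step 1: +6 new -> 9 infected
Step 2: +10 new -> 19 infected
Step 3: +5 new -> 24 infected
Step 4: +2 new -> 26 infected
Step 5: +0 new -> 26 infected

Answer: 5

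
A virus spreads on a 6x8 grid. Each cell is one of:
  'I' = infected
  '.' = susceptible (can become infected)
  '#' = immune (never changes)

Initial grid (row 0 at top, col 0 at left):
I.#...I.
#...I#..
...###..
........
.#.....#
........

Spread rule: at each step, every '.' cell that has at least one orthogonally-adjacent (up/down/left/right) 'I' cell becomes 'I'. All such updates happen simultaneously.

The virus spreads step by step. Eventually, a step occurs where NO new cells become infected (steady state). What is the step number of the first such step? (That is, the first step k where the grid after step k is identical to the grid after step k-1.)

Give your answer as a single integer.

Step 0 (initial): 3 infected
Step 1: +6 new -> 9 infected
Step 2: +5 new -> 14 infected
Step 3: +4 new -> 18 infected
Step 4: +6 new -> 24 infected
Step 5: +6 new -> 30 infected
Step 6: +6 new -> 36 infected
Step 7: +4 new -> 40 infected
Step 8: +0 new -> 40 infected

Answer: 8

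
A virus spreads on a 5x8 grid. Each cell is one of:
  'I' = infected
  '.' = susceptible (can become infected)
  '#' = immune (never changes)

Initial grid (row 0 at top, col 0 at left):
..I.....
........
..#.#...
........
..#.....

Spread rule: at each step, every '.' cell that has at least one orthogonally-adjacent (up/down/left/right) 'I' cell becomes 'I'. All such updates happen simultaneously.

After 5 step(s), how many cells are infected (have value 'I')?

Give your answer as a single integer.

Answer: 26

Derivation:
Step 0 (initial): 1 infected
Step 1: +3 new -> 4 infected
Step 2: +4 new -> 8 infected
Step 3: +5 new -> 13 infected
Step 4: +5 new -> 18 infected
Step 5: +8 new -> 26 infected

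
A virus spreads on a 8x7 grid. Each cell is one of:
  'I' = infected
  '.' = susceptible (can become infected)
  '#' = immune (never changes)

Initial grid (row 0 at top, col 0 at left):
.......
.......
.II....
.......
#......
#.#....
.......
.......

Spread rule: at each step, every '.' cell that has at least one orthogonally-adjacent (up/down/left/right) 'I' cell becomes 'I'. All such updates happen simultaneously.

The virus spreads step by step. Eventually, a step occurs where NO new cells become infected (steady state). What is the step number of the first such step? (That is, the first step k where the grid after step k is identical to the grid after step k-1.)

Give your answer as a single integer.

Answer: 10

Derivation:
Step 0 (initial): 2 infected
Step 1: +6 new -> 8 infected
Step 2: +9 new -> 17 infected
Step 3: +7 new -> 24 infected
Step 4: +7 new -> 31 infected
Step 5: +9 new -> 40 infected
Step 6: +7 new -> 47 infected
Step 7: +3 new -> 50 infected
Step 8: +2 new -> 52 infected
Step 9: +1 new -> 53 infected
Step 10: +0 new -> 53 infected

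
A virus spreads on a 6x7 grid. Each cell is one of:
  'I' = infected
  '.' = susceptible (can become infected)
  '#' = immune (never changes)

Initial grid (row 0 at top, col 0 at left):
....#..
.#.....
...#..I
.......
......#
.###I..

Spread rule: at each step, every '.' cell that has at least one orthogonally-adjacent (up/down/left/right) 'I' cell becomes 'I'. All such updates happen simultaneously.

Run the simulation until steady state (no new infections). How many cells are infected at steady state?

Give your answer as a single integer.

Step 0 (initial): 2 infected
Step 1: +5 new -> 7 infected
Step 2: +8 new -> 15 infected
Step 3: +4 new -> 19 infected
Step 4: +3 new -> 22 infected
Step 5: +5 new -> 27 infected
Step 6: +4 new -> 31 infected
Step 7: +2 new -> 33 infected
Step 8: +2 new -> 35 infected
Step 9: +0 new -> 35 infected

Answer: 35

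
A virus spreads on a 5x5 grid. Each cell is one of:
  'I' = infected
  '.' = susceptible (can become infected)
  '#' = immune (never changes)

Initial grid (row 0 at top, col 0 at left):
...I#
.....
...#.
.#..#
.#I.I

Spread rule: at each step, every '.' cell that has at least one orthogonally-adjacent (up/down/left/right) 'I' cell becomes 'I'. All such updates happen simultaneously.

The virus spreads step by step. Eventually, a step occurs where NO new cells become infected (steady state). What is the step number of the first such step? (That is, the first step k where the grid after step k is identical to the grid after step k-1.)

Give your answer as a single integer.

Answer: 7

Derivation:
Step 0 (initial): 3 infected
Step 1: +4 new -> 7 infected
Step 2: +5 new -> 12 infected
Step 3: +4 new -> 16 infected
Step 4: +2 new -> 18 infected
Step 5: +1 new -> 19 infected
Step 6: +1 new -> 20 infected
Step 7: +0 new -> 20 infected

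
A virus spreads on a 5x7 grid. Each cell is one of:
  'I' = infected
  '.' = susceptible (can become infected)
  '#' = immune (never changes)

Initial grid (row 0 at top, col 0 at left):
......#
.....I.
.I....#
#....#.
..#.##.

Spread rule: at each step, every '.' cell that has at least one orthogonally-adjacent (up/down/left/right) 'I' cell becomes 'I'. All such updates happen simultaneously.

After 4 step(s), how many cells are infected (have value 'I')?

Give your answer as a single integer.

Answer: 26

Derivation:
Step 0 (initial): 2 infected
Step 1: +8 new -> 10 infected
Step 2: +9 new -> 19 infected
Step 3: +6 new -> 25 infected
Step 4: +1 new -> 26 infected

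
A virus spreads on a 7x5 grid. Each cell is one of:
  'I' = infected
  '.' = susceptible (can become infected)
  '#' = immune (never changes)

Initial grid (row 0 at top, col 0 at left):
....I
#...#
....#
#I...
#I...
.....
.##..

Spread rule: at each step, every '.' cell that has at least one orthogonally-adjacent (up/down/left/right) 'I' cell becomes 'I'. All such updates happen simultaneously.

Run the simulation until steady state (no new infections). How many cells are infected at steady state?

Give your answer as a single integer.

Step 0 (initial): 3 infected
Step 1: +5 new -> 8 infected
Step 2: +9 new -> 17 infected
Step 3: +7 new -> 24 infected
Step 4: +3 new -> 27 infected
Step 5: +1 new -> 28 infected
Step 6: +0 new -> 28 infected

Answer: 28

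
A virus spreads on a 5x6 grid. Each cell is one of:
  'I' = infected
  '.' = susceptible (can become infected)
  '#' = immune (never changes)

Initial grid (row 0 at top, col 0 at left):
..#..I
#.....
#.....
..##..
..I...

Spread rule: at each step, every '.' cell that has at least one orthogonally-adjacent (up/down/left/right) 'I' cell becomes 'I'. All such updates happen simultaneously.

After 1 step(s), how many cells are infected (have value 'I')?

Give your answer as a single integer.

Step 0 (initial): 2 infected
Step 1: +4 new -> 6 infected

Answer: 6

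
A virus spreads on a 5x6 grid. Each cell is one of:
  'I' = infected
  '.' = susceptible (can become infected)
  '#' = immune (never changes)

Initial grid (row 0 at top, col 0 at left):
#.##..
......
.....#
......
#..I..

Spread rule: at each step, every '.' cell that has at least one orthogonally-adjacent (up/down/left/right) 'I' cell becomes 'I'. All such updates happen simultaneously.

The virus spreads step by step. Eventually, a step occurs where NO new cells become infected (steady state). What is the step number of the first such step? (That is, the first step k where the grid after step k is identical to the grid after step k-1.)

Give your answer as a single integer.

Answer: 7

Derivation:
Step 0 (initial): 1 infected
Step 1: +3 new -> 4 infected
Step 2: +5 new -> 9 infected
Step 3: +5 new -> 14 infected
Step 4: +4 new -> 18 infected
Step 5: +4 new -> 22 infected
Step 6: +3 new -> 25 infected
Step 7: +0 new -> 25 infected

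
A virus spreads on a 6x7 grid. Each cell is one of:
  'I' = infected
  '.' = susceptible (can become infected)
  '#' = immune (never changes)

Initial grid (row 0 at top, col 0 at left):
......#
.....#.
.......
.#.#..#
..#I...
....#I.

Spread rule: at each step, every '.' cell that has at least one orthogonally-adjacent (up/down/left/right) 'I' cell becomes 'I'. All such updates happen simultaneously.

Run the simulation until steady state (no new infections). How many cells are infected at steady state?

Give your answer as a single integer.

Step 0 (initial): 2 infected
Step 1: +4 new -> 6 infected
Step 2: +4 new -> 10 infected
Step 3: +3 new -> 13 infected
Step 4: +5 new -> 18 infected
Step 5: +5 new -> 23 infected
Step 6: +6 new -> 29 infected
Step 7: +3 new -> 32 infected
Step 8: +2 new -> 34 infected
Step 9: +1 new -> 35 infected
Step 10: +0 new -> 35 infected

Answer: 35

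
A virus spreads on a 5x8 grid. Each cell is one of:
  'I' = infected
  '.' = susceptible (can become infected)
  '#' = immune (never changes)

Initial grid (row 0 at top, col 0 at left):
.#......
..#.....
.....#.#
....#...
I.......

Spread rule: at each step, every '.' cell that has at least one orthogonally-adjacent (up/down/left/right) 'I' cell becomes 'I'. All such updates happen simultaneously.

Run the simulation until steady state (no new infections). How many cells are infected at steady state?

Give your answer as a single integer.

Answer: 35

Derivation:
Step 0 (initial): 1 infected
Step 1: +2 new -> 3 infected
Step 2: +3 new -> 6 infected
Step 3: +4 new -> 10 infected
Step 4: +5 new -> 15 infected
Step 5: +2 new -> 17 infected
Step 6: +4 new -> 21 infected
Step 7: +4 new -> 25 infected
Step 8: +5 new -> 30 infected
Step 9: +2 new -> 32 infected
Step 10: +2 new -> 34 infected
Step 11: +1 new -> 35 infected
Step 12: +0 new -> 35 infected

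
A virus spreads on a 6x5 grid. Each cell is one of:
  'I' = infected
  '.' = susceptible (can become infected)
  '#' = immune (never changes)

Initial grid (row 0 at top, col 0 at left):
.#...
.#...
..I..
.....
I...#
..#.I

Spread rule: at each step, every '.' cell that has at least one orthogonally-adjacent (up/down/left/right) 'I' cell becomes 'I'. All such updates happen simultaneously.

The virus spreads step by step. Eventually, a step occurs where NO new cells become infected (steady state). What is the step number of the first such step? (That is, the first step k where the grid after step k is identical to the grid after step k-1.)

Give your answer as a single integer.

Answer: 5

Derivation:
Step 0 (initial): 3 infected
Step 1: +8 new -> 11 infected
Step 2: +9 new -> 20 infected
Step 3: +4 new -> 24 infected
Step 4: +2 new -> 26 infected
Step 5: +0 new -> 26 infected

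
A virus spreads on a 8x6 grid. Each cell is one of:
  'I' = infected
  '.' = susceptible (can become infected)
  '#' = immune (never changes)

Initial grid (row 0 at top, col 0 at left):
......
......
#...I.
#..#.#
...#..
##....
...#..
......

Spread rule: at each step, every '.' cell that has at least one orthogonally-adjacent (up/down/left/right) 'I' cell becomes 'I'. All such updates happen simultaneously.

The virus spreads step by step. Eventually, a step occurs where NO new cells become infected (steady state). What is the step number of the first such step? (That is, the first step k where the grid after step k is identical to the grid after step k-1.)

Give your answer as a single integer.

Answer: 10

Derivation:
Step 0 (initial): 1 infected
Step 1: +4 new -> 5 infected
Step 2: +5 new -> 10 infected
Step 3: +7 new -> 17 infected
Step 4: +7 new -> 24 infected
Step 5: +6 new -> 30 infected
Step 6: +5 new -> 35 infected
Step 7: +2 new -> 37 infected
Step 8: +2 new -> 39 infected
Step 9: +1 new -> 40 infected
Step 10: +0 new -> 40 infected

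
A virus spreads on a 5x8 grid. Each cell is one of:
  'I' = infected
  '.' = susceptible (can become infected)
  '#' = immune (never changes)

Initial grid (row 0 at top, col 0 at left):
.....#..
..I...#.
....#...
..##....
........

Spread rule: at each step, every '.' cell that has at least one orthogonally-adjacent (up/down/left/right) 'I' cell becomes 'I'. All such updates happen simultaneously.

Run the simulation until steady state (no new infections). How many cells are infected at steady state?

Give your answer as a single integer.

Answer: 35

Derivation:
Step 0 (initial): 1 infected
Step 1: +4 new -> 5 infected
Step 2: +6 new -> 11 infected
Step 3: +5 new -> 16 infected
Step 4: +3 new -> 19 infected
Step 5: +4 new -> 23 infected
Step 6: +5 new -> 28 infected
Step 7: +4 new -> 32 infected
Step 8: +2 new -> 34 infected
Step 9: +1 new -> 35 infected
Step 10: +0 new -> 35 infected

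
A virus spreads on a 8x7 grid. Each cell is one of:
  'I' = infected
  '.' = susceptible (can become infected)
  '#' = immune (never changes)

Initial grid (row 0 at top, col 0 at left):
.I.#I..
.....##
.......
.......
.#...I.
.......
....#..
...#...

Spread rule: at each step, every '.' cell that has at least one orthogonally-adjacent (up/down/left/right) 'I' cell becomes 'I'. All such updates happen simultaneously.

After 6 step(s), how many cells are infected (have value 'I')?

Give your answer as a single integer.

Step 0 (initial): 3 infected
Step 1: +9 new -> 12 infected
Step 2: +13 new -> 25 infected
Step 3: +10 new -> 35 infected
Step 4: +6 new -> 41 infected
Step 5: +3 new -> 44 infected
Step 6: +3 new -> 47 infected

Answer: 47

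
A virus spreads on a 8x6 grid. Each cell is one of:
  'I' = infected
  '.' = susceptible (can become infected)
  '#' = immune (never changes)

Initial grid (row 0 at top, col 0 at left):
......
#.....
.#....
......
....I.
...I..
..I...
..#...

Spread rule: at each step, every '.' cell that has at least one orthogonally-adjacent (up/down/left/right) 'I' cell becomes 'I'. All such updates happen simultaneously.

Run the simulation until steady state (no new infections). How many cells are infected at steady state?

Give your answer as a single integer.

Answer: 45

Derivation:
Step 0 (initial): 3 infected
Step 1: +7 new -> 10 infected
Step 2: +10 new -> 20 infected
Step 3: +9 new -> 29 infected
Step 4: +7 new -> 36 infected
Step 5: +4 new -> 40 infected
Step 6: +3 new -> 43 infected
Step 7: +1 new -> 44 infected
Step 8: +1 new -> 45 infected
Step 9: +0 new -> 45 infected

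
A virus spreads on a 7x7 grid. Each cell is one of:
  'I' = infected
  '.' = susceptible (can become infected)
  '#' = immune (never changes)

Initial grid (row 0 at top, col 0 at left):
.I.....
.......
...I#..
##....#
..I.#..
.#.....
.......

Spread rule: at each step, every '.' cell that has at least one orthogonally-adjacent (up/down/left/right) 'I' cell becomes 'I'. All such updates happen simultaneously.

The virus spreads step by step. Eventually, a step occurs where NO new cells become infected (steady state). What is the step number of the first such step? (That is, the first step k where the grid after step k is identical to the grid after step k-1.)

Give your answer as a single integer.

Answer: 7

Derivation:
Step 0 (initial): 3 infected
Step 1: +10 new -> 13 infected
Step 2: +9 new -> 22 infected
Step 3: +8 new -> 30 infected
Step 4: +7 new -> 37 infected
Step 5: +5 new -> 42 infected
Step 6: +1 new -> 43 infected
Step 7: +0 new -> 43 infected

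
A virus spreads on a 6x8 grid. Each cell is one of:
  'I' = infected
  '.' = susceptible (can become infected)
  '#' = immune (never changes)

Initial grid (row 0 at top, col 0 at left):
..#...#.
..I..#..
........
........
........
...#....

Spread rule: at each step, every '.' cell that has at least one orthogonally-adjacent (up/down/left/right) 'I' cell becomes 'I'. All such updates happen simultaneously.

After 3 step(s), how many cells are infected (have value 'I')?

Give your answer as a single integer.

Answer: 18

Derivation:
Step 0 (initial): 1 infected
Step 1: +3 new -> 4 infected
Step 2: +7 new -> 11 infected
Step 3: +7 new -> 18 infected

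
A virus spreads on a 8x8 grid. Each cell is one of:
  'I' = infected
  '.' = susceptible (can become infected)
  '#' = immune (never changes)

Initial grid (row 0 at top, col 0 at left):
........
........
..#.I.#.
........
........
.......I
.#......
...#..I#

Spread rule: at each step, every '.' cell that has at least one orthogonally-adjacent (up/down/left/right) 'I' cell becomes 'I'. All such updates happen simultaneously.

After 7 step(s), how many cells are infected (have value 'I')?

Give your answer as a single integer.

Answer: 57

Derivation:
Step 0 (initial): 3 infected
Step 1: +9 new -> 12 infected
Step 2: +11 new -> 23 infected
Step 3: +11 new -> 34 infected
Step 4: +8 new -> 42 infected
Step 5: +8 new -> 50 infected
Step 6: +5 new -> 55 infected
Step 7: +2 new -> 57 infected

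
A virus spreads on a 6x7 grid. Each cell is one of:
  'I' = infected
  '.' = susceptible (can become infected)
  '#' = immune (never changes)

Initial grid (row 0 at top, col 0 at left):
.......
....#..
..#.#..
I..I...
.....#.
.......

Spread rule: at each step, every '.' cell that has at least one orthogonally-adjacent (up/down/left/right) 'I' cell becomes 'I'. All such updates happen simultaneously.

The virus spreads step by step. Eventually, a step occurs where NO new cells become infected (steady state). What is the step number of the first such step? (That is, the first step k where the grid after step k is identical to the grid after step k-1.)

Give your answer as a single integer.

Step 0 (initial): 2 infected
Step 1: +7 new -> 9 infected
Step 2: +9 new -> 18 infected
Step 3: +9 new -> 27 infected
Step 4: +7 new -> 34 infected
Step 5: +3 new -> 37 infected
Step 6: +1 new -> 38 infected
Step 7: +0 new -> 38 infected

Answer: 7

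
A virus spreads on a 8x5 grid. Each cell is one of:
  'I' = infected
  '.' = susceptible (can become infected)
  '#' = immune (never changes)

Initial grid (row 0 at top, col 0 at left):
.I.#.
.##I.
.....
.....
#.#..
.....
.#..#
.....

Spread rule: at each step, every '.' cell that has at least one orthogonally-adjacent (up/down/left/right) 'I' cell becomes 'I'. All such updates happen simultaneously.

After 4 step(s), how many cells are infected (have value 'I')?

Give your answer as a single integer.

Answer: 20

Derivation:
Step 0 (initial): 2 infected
Step 1: +4 new -> 6 infected
Step 2: +5 new -> 11 infected
Step 3: +5 new -> 16 infected
Step 4: +4 new -> 20 infected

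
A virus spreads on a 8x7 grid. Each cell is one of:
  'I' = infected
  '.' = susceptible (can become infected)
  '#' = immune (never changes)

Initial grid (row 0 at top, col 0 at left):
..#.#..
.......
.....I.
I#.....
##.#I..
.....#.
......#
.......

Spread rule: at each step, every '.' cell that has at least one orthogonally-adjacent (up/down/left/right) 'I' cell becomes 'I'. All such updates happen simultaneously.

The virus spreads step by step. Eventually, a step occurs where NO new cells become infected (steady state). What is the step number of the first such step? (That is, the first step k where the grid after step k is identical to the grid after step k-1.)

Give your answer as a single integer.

Step 0 (initial): 3 infected
Step 1: +8 new -> 11 infected
Step 2: +11 new -> 22 infected
Step 3: +11 new -> 33 infected
Step 4: +8 new -> 41 infected
Step 5: +4 new -> 45 infected
Step 6: +2 new -> 47 infected
Step 7: +1 new -> 48 infected
Step 8: +0 new -> 48 infected

Answer: 8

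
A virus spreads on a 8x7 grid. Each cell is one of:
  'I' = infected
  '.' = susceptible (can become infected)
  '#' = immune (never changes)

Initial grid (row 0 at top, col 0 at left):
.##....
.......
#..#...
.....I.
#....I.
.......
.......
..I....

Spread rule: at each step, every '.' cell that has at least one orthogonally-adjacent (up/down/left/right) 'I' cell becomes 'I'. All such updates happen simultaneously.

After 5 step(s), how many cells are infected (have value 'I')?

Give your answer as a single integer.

Step 0 (initial): 3 infected
Step 1: +9 new -> 12 infected
Step 2: +13 new -> 25 infected
Step 3: +11 new -> 36 infected
Step 4: +8 new -> 44 infected
Step 5: +4 new -> 48 infected

Answer: 48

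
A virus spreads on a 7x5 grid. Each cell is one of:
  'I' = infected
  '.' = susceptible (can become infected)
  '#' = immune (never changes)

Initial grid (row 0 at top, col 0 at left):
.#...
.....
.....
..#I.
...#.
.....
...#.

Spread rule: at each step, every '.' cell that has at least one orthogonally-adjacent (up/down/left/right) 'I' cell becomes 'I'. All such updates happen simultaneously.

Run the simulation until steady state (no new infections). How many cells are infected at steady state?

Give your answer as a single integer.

Answer: 31

Derivation:
Step 0 (initial): 1 infected
Step 1: +2 new -> 3 infected
Step 2: +4 new -> 7 infected
Step 3: +5 new -> 12 infected
Step 4: +7 new -> 19 infected
Step 5: +4 new -> 23 infected
Step 6: +5 new -> 28 infected
Step 7: +2 new -> 30 infected
Step 8: +1 new -> 31 infected
Step 9: +0 new -> 31 infected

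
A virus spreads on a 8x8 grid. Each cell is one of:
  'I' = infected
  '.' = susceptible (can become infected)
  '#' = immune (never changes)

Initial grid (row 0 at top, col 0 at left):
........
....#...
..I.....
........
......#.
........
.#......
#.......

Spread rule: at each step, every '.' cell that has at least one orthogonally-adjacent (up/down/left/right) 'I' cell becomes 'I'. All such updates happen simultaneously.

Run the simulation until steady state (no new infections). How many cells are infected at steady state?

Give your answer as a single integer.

Step 0 (initial): 1 infected
Step 1: +4 new -> 5 infected
Step 2: +8 new -> 13 infected
Step 3: +9 new -> 22 infected
Step 4: +10 new -> 32 infected
Step 5: +9 new -> 41 infected
Step 6: +8 new -> 49 infected
Step 7: +5 new -> 54 infected
Step 8: +3 new -> 57 infected
Step 9: +2 new -> 59 infected
Step 10: +1 new -> 60 infected
Step 11: +0 new -> 60 infected

Answer: 60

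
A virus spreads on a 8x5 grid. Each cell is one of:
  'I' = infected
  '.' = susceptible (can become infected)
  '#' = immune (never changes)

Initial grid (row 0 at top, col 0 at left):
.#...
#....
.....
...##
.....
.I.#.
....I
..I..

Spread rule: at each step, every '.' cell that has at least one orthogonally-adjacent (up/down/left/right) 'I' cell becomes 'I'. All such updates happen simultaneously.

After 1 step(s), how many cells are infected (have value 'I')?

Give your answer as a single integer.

Step 0 (initial): 3 infected
Step 1: +10 new -> 13 infected

Answer: 13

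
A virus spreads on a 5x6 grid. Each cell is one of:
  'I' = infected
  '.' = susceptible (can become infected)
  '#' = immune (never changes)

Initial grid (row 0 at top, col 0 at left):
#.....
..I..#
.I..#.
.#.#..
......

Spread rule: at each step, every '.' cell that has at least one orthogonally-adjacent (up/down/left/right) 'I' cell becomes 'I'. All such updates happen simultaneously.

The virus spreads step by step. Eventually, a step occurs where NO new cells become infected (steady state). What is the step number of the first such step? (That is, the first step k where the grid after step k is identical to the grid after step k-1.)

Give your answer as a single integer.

Step 0 (initial): 2 infected
Step 1: +5 new -> 7 infected
Step 2: +7 new -> 14 infected
Step 3: +3 new -> 17 infected
Step 4: +3 new -> 20 infected
Step 5: +1 new -> 21 infected
Step 6: +2 new -> 23 infected
Step 7: +1 new -> 24 infected
Step 8: +1 new -> 25 infected
Step 9: +0 new -> 25 infected

Answer: 9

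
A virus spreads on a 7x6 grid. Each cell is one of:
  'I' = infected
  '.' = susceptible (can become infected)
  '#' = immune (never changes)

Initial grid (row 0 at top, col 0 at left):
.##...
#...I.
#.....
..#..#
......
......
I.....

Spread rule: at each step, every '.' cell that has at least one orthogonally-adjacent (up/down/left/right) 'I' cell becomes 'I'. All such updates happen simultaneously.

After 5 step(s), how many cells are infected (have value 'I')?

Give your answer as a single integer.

Answer: 35

Derivation:
Step 0 (initial): 2 infected
Step 1: +6 new -> 8 infected
Step 2: +9 new -> 17 infected
Step 3: +8 new -> 25 infected
Step 4: +8 new -> 33 infected
Step 5: +2 new -> 35 infected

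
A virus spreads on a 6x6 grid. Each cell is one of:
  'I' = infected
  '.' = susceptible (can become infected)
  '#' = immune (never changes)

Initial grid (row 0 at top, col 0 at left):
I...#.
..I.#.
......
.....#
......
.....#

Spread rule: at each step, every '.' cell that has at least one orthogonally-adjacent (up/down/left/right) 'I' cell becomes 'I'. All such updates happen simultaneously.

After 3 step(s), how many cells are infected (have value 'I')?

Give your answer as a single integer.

Step 0 (initial): 2 infected
Step 1: +6 new -> 8 infected
Step 2: +5 new -> 13 infected
Step 3: +5 new -> 18 infected

Answer: 18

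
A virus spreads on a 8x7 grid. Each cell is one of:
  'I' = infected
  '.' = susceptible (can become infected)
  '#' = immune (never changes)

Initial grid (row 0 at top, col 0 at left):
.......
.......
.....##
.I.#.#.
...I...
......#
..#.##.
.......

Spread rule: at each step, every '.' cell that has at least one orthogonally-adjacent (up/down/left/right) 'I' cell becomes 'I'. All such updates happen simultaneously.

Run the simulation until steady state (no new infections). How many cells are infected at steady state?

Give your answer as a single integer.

Step 0 (initial): 2 infected
Step 1: +7 new -> 9 infected
Step 2: +10 new -> 19 infected
Step 3: +10 new -> 29 infected
Step 4: +9 new -> 38 infected
Step 5: +5 new -> 43 infected
Step 6: +3 new -> 46 infected
Step 7: +2 new -> 48 infected
Step 8: +0 new -> 48 infected

Answer: 48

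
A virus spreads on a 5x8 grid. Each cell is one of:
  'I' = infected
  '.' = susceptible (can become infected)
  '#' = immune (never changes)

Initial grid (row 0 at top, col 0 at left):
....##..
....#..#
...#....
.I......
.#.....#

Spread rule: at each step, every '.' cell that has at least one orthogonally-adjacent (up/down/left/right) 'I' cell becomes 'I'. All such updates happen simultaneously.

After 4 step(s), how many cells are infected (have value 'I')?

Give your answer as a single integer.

Step 0 (initial): 1 infected
Step 1: +3 new -> 4 infected
Step 2: +6 new -> 10 infected
Step 3: +5 new -> 15 infected
Step 4: +6 new -> 21 infected

Answer: 21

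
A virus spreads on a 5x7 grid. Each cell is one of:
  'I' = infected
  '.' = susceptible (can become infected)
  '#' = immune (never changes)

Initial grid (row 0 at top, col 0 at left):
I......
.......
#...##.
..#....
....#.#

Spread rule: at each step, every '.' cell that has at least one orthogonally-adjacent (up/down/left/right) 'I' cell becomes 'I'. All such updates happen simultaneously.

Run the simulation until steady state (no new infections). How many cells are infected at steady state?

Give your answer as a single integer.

Answer: 29

Derivation:
Step 0 (initial): 1 infected
Step 1: +2 new -> 3 infected
Step 2: +2 new -> 5 infected
Step 3: +3 new -> 8 infected
Step 4: +4 new -> 12 infected
Step 5: +5 new -> 17 infected
Step 6: +5 new -> 22 infected
Step 7: +3 new -> 25 infected
Step 8: +2 new -> 27 infected
Step 9: +2 new -> 29 infected
Step 10: +0 new -> 29 infected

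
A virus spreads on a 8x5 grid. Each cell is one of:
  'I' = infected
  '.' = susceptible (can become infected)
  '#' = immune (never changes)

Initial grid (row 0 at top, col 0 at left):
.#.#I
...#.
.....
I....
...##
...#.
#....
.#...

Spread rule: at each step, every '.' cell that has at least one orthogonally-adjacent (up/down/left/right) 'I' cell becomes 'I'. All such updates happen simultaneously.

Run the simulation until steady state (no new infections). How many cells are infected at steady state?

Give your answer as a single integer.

Step 0 (initial): 2 infected
Step 1: +4 new -> 6 infected
Step 2: +6 new -> 12 infected
Step 3: +8 new -> 20 infected
Step 4: +3 new -> 23 infected
Step 5: +2 new -> 25 infected
Step 6: +2 new -> 27 infected
Step 7: +2 new -> 29 infected
Step 8: +2 new -> 31 infected
Step 9: +0 new -> 31 infected

Answer: 31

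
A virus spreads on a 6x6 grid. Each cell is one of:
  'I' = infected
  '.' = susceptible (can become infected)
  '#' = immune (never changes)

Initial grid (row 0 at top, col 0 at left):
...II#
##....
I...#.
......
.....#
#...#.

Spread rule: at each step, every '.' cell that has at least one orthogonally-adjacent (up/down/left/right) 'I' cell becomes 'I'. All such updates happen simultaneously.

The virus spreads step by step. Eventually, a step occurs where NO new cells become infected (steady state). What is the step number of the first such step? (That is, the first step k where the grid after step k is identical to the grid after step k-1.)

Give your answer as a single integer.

Step 0 (initial): 3 infected
Step 1: +5 new -> 8 infected
Step 2: +7 new -> 15 infected
Step 3: +5 new -> 20 infected
Step 4: +5 new -> 25 infected
Step 5: +3 new -> 28 infected
Step 6: +0 new -> 28 infected

Answer: 6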